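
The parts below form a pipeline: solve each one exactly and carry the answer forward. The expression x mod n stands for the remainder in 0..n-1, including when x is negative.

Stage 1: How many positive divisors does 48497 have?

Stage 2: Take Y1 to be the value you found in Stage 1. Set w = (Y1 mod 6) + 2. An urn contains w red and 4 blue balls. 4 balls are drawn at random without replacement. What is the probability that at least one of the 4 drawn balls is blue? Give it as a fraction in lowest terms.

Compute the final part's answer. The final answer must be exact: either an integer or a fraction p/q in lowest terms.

Stage 1: 48497 is prime, so its only divisors are 1 and 48497; count = 2; answer 2
Stage 2: Y1 = 2; w = 4; total draws C(8,4) = 70; complement C(4,4) = 1; favorable 70 - 1 = 69; P = 69/70; answer 69/70

69/70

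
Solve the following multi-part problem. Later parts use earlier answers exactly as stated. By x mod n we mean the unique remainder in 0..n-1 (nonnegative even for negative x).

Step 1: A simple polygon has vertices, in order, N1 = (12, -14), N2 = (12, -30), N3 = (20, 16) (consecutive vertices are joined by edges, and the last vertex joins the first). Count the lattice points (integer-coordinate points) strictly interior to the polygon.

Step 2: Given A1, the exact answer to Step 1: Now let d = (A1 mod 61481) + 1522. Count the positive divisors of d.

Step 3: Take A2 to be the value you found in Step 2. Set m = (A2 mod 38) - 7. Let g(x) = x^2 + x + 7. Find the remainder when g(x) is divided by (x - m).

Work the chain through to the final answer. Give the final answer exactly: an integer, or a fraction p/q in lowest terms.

13

Step 1: cross terms: (12*-30 - 12*-14)=-192, (12*16 - 20*-30)=792, (20*-14 - 12*16)=-472; twice the area = |128| = 128; area = 64; boundary points = 16 + 2 + 2 = 20; strictly interior points = area - boundary/2 + 1 = 55; answer 55
Step 2: A1 = 55; d = 1577; 1577 = 19 * 83; number of divisors = (1+1) * (1+1) = 4; answer 4
Step 3: A2 = 4; m = -3; remainder = value at the root: 1*(-3)^2 + 1*(-3)^1 + 7 = (9) + (-3) + (7) = 13; answer 13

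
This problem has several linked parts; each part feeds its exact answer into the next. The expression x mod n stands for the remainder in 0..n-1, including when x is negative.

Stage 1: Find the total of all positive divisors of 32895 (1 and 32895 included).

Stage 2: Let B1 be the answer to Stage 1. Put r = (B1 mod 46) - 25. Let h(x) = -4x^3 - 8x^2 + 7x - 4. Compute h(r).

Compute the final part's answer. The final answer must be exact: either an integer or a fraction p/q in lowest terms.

-30195

Stage 1: 32895 = 3^2 * 5 * 17 * 43; sigma = (1 + 3 + 9) * (1 + 5) * (1 + 17) * (1 + 43) = 13 * 6 * 18 * 44 = 61776; answer 61776
Stage 2: B1 = 61776; r = 19; -4*(19)^3 - 8*(19)^2 + 7*(19)^1 - 4 = (-27436) + (-2888) + (133) + (-4) = -30195; answer -30195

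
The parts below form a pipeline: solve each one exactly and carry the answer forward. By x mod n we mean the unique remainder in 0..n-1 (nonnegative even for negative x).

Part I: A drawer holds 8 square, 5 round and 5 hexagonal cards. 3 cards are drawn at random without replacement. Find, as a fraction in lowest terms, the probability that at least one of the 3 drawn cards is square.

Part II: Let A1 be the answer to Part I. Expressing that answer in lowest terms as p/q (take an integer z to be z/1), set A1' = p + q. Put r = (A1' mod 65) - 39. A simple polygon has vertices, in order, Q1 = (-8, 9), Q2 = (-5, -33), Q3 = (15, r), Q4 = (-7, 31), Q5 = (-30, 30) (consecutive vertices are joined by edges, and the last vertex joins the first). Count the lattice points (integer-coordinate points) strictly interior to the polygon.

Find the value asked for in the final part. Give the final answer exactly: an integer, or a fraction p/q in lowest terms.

Part I: total draws C(18,3) = 816; complement C(10,3) = 120; favorable 816 - 120 = 696; P = 29/34; answer 29/34
Part II: A1 = 29/34; threaded value p + q = 63; r = 24; cross terms: (-8*-33 - -5*9)=309, (-5*24 - 15*-33)=375, (15*31 - -7*24)=633, (-7*30 - -30*31)=720, (-30*9 - -8*30)=-30; twice the area = |2007| = 2007; area = 2007/2; boundary points = 3 + 1 + 1 + 1 + 1 = 7; strictly interior points = area - boundary/2 + 1 = 1001; answer 1001

1001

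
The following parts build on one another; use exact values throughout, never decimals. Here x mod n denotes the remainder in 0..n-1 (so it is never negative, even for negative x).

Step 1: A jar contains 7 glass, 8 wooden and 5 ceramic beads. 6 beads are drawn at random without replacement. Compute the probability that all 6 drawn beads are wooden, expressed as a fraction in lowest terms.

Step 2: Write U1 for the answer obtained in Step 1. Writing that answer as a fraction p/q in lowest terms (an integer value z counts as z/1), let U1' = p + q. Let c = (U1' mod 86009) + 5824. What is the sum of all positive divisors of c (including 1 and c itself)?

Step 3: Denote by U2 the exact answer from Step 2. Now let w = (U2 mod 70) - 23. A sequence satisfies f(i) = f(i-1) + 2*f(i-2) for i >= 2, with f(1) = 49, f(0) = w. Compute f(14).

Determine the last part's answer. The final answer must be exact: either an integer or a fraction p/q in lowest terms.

Step 1: total draws C(20,6) = 38760; favorable C(8,6) = 28; P = 7/9690; answer 7/9690
Step 2: U1 = 7/9690; threaded value p + q = 9697; c = 15521; 15521 = 11 * 17 * 83; sigma = (1 + 11) * (1 + 17) * (1 + 83) = 12 * 18 * 84 = 18144; answer 18144
Step 3: U2 = 18144; w = -9; f(2) = 1*(49) + 2*(-9) = 31; iterating: f(2)=31, f(3)=129, f(4)=191, f(5)=449, f(6)=831, f(7)=1729, f(8)=3391, f(9)=6849, f(10)=13631, f(11)=27329, f(12)=54591, f(13)=109249, f(14)=218431; answer 218431

218431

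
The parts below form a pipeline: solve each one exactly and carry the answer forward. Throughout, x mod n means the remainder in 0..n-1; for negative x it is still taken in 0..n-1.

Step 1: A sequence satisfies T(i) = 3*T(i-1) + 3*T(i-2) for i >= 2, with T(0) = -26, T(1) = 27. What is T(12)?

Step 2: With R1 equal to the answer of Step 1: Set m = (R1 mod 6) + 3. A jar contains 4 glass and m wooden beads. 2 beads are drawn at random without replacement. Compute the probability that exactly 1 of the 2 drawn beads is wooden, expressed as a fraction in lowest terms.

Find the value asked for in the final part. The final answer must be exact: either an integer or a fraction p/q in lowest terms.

Step 1: T(2) = 3*(27) + 3*(-26) = 3; iterating: T(2)=3, T(3)=90, T(4)=279, T(5)=1107, T(6)=4158, T(7)=15795, T(8)=59859, T(9)=226962, T(10)=860463, T(11)=3262275, T(12)=12368214; answer 12368214
Step 2: R1 = 12368214; m = 3; total draws C(7,2) = 21; favorable C(3,1)*C(4,1) = 12; P = 4/7; answer 4/7

4/7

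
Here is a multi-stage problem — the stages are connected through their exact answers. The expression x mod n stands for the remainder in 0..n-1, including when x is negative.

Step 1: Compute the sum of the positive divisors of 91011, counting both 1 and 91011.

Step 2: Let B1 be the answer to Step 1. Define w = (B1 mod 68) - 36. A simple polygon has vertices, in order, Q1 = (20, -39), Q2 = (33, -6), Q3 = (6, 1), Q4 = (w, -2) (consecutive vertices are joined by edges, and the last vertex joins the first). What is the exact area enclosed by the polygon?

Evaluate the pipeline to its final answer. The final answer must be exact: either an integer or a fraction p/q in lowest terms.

632

Step 1: 91011 = 3 * 23 * 1319; sigma = (1 + 3) * (1 + 23) * (1 + 1319) = 4 * 24 * 1320 = 126720; answer 126720
Step 2: B1 = 126720; w = 0; cross terms: (20*-6 - 33*-39)=1167, (33*1 - 6*-6)=69, (6*-2 - 0*1)=-12, (0*-39 - 20*-2)=40; twice the area = |1264| = 1264; area = 632; answer 632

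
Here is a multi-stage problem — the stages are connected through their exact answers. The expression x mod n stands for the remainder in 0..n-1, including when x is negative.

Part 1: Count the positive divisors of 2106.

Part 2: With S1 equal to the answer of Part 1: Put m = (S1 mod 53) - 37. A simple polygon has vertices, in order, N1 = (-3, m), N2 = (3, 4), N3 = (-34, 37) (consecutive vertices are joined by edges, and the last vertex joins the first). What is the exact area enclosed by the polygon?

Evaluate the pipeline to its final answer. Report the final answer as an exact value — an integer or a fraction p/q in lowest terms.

Part 1: 2106 = 2 * 3^4 * 13; number of divisors = (1+1) * (4+1) * (1+1) = 20; answer 20
Part 2: S1 = 20; m = -17; cross terms: (-3*4 - 3*-17)=39, (3*37 - -34*4)=247, (-34*-17 - -3*37)=689; twice the area = |975| = 975; area = 975/2; answer 975/2

975/2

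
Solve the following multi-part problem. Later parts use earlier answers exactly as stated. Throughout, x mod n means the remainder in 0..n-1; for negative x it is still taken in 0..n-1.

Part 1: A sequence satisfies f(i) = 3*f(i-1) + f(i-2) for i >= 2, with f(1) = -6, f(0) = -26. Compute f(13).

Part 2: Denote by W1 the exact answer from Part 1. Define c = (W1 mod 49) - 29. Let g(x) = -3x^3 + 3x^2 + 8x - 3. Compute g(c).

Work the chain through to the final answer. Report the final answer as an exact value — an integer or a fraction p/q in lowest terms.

1661

Part 1: f(2) = 3*(-6) + 1*(-26) = -44; iterating: f(2)=-44, f(3)=-138, f(4)=-458, f(5)=-1512, f(6)=-4994, f(7)=-16494, f(8)=-54476, f(9)=-179922, f(10)=-594242, f(11)=-1962648, f(12)=-6482186, f(13)=-21409206; answer -21409206
Part 2: W1 = -21409206; c = -8; -3*(-8)^3 + 3*(-8)^2 + 8*(-8)^1 - 3 = (1536) + (192) + (-64) + (-3) = 1661; answer 1661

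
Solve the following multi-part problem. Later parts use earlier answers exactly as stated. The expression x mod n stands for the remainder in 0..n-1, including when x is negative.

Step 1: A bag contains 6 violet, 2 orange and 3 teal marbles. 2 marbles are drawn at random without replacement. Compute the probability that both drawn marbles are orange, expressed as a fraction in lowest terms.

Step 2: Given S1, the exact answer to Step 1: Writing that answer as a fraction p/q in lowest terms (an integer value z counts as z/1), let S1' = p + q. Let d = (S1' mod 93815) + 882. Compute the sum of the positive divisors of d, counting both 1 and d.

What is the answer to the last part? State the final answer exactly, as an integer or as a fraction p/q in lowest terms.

1632

Step 1: total draws C(11,2) = 55; favorable C(2,2) = 1; P = 1/55; answer 1/55
Step 2: S1 = 1/55; threaded value p + q = 56; d = 938; 938 = 2 * 7 * 67; sigma = (1 + 2) * (1 + 7) * (1 + 67) = 3 * 8 * 68 = 1632; answer 1632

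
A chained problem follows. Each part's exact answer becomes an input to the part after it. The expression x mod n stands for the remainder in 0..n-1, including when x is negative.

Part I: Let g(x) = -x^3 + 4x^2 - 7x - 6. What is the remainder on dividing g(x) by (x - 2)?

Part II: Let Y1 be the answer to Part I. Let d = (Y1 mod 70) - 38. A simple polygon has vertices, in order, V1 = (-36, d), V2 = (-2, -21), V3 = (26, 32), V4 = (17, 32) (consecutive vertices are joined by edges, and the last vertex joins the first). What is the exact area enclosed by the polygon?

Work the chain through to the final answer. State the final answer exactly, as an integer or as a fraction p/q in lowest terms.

1529

Part I: remainder = value at the root: -1*(2)^3 + 4*(2)^2 - 7*(2)^1 - 6 = (-8) + (16) + (-14) + (-6) = -12; answer -12
Part II: Y1 = -12; d = 20; cross terms: (-36*-21 - -2*20)=796, (-2*32 - 26*-21)=482, (26*32 - 17*32)=288, (17*20 - -36*32)=1492; twice the area = |3058| = 3058; area = 1529; answer 1529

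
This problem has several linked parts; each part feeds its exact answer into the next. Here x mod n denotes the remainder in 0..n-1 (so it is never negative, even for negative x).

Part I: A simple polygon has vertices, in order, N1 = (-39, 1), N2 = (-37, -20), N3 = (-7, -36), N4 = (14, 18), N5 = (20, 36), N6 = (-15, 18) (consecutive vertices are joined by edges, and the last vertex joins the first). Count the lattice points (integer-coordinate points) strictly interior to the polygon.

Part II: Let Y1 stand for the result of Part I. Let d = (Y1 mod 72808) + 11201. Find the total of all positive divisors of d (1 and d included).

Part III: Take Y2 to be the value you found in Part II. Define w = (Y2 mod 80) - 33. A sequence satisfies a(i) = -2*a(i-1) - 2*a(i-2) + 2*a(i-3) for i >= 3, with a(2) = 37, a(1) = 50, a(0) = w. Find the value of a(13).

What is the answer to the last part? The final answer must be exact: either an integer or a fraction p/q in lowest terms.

Part I: cross terms: (-39*-20 - -37*1)=817, (-37*-36 - -7*-20)=1192, (-7*18 - 14*-36)=378, (14*36 - 20*18)=144, (20*18 - -15*36)=900, (-15*1 - -39*18)=687; twice the area = |4118| = 4118; area = 2059; boundary points = 1 + 2 + 3 + 6 + 1 + 1 = 14; strictly interior points = area - boundary/2 + 1 = 2053; answer 2053
Part II: Y1 = 2053; d = 13254; 13254 = 2 * 3 * 47^2; sigma = (1 + 2) * (1 + 3) * (1 + 47 + 2209) = 3 * 4 * 2257 = 27084; answer 27084
Part III: Y2 = 27084; w = 11; a(3) = -2*(37) - 2*(50) + 2*(11) = -152; iterating: a(3)=-152, a(4)=330, a(5)=-282, a(6)=-400, a(7)=2024, a(8)=-3812, a(9)=2776, a(10)=6120, a(11)=-25416, a(12)=44144, a(13)=-25216; answer -25216

-25216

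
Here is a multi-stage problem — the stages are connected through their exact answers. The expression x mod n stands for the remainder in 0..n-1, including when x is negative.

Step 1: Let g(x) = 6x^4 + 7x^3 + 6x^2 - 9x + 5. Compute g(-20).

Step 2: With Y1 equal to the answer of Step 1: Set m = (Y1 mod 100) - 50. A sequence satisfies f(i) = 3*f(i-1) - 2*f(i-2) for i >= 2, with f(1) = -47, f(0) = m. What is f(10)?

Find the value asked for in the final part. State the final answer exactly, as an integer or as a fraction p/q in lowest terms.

Step 1: 6*(-20)^4 + 7*(-20)^3 + 6*(-20)^2 - 9*(-20)^1 + 5 = (960000) + (-56000) + (2400) + (180) + (5) = 906585; answer 906585
Step 2: Y1 = 906585; m = 35; f(2) = 3*(-47) - 2*(35) = -211; iterating: f(2)=-211, f(3)=-539, f(4)=-1195, f(5)=-2507, f(6)=-5131, f(7)=-10379, f(8)=-20875, f(9)=-41867, f(10)=-83851; answer -83851

-83851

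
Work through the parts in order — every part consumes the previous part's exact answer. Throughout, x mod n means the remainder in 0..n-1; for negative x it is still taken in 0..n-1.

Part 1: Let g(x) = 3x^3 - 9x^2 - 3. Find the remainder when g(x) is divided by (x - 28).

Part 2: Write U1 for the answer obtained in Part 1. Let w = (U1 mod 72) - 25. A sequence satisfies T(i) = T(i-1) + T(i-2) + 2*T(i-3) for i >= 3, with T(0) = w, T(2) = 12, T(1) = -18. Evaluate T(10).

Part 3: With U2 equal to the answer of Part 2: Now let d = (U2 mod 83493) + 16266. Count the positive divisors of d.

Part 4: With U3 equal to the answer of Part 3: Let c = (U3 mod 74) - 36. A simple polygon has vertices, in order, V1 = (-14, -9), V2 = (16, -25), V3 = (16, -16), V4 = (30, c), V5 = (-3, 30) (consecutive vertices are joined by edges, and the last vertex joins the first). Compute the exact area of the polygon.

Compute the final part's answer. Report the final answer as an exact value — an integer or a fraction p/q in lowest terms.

2009/2

Part 1: remainder = value at the root: 3*(28)^3 - 9*(28)^2 - 3 = (65856) + (-7056) + (-3) = 58797; answer 58797
Part 2: U1 = 58797; w = 20; T(3) = 1*(12) + 1*(-18) + 2*(20) = 34; iterating: T(3)=34, T(4)=10, T(5)=68, T(6)=146, T(7)=234, T(8)=516, T(9)=1042, T(10)=2026; answer 2026
Part 3: U2 = 2026; d = 18292; 18292 = 2^2 * 17 * 269; number of divisors = (2+1) * (1+1) * (1+1) = 12; answer 12
Part 4: U3 = 12; c = -24; cross terms: (-14*-25 - 16*-9)=494, (16*-16 - 16*-25)=144, (16*-24 - 30*-16)=96, (30*30 - -3*-24)=828, (-3*-9 - -14*30)=447; twice the area = |2009| = 2009; area = 2009/2; answer 2009/2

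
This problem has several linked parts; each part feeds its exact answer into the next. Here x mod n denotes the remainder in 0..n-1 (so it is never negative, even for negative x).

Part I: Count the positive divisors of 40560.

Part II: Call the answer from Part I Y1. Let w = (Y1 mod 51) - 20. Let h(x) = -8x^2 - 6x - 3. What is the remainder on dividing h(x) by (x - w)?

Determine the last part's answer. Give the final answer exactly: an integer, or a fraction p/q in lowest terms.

-905

Part I: 40560 = 2^4 * 3 * 5 * 13^2; number of divisors = (4+1) * (1+1) * (1+1) * (2+1) = 60; answer 60
Part II: Y1 = 60; w = -11; remainder = value at the root: -8*(-11)^2 - 6*(-11)^1 - 3 = (-968) + (66) + (-3) = -905; answer -905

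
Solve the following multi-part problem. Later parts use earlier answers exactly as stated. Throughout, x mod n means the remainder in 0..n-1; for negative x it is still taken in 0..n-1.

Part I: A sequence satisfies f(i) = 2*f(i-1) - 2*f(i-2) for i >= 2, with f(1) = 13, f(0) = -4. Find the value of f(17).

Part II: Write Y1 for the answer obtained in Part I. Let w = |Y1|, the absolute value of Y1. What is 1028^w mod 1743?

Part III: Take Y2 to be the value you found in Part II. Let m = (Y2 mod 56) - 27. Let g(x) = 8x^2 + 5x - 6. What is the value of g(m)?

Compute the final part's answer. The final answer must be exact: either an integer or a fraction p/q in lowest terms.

Part I: f(2) = 2*(13) - 2*(-4) = 34; iterating: f(2)=34, f(3)=42, f(4)=16, f(5)=-52, f(6)=-136, f(7)=-168, f(8)=-64, f(9)=208, f(10)=544, f(11)=672, f(12)=256, f(13)=-832, f(14)=-2176, f(15)=-2688, f(16)=-1024, f(17)=3328; answer 3328
Part II: Y1 = 3328; w = 3328; squarings mod 1743: 1028^1=1028, 1028^2=526, 1028^4=1282, 1028^8=1618, 1028^16=1681, 1028^32=358, 1028^64=925, 1028^128=1555, 1028^256=484, 1028^512=694, 1028^1024=568, 1028^2048=169; 1028^3328 = 1028^256 * 1028^1024 * 1028^2048 = 463 (mod 1743); answer 463
Part III: Y2 = 463; m = -12; 8*(-12)^2 + 5*(-12)^1 - 6 = (1152) + (-60) + (-6) = 1086; answer 1086

1086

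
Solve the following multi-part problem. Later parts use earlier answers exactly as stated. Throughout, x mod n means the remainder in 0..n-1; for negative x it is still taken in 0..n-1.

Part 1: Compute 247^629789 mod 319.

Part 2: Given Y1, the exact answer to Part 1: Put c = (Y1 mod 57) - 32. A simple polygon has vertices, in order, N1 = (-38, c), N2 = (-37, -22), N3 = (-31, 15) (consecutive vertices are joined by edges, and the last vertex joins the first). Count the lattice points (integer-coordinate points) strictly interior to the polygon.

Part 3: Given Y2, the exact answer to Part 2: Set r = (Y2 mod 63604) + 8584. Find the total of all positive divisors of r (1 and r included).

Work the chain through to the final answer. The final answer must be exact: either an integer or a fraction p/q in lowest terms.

16632

Part 1: squarings mod 319: 247^1=247, 247^2=80, 247^4=20, 247^8=81, 247^16=181, 247^32=223, 247^64=284, 247^128=268, 247^256=49, 247^512=168, 247^1024=152, 247^2048=136, 247^4096=313, 247^8192=36, 247^16384=20, 247^32768=81, 247^65536=181, 247^131072=223, 247^262144=284, 247^524288=268; 247^629789 = 247^1 * 247^4 * 247^8 * 247^16 * 247^1024 * 247^2048 * 247^4096 * 247^32768 * 247^65536 * 247^524288 = 317 (mod 319); answer 317
Part 2: Y1 = 317; c = 0; cross terms: (-38*-22 - -37*0)=836, (-37*15 - -31*-22)=-1237, (-31*0 - -38*15)=570; twice the area = |169| = 169; area = 169/2; boundary points = 1 + 1 + 1 = 3; strictly interior points = area - boundary/2 + 1 = 84; answer 84
Part 3: Y2 = 84; r = 8668; 8668 = 2^2 * 11 * 197; sigma = (1 + 2 + 4) * (1 + 11) * (1 + 197) = 7 * 12 * 198 = 16632; answer 16632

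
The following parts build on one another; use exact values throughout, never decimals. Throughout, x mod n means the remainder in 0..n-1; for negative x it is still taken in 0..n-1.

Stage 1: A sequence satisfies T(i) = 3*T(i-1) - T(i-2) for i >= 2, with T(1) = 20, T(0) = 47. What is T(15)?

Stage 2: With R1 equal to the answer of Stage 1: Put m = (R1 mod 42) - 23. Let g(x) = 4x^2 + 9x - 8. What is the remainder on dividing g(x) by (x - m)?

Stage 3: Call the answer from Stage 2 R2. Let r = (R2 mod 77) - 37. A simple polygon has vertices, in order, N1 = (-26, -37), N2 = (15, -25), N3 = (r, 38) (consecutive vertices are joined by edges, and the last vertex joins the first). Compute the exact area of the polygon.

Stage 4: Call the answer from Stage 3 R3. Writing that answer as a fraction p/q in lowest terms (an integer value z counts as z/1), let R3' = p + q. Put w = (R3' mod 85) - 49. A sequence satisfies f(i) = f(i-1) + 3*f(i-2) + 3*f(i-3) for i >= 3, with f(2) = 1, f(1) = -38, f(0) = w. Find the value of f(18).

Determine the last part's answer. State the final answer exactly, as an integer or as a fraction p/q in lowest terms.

-46845719

Stage 1: T(2) = 3*(20) - 1*(47) = 13; iterating: T(2)=13, T(3)=19, T(4)=44, T(5)=113, T(6)=295, T(7)=772, T(8)=2021, T(9)=5291, T(10)=13852, T(11)=36265, T(12)=94943, T(13)=248564, T(14)=650749, T(15)=1703683; answer 1703683
Stage 2: R1 = 1703683; m = 14; remainder = value at the root: 4*(14)^2 + 9*(14)^1 - 8 = (784) + (126) + (-8) = 902; answer 902
Stage 3: R2 = 902; r = 18; cross terms: (-26*-25 - 15*-37)=1205, (15*38 - 18*-25)=1020, (18*-37 - -26*38)=322; twice the area = |2547| = 2547; area = 2547/2; answer 2547/2
Stage 4: R3 = 2547/2; threaded value p + q = 2549; w = 35; f(3) = 1*(1) + 3*(-38) + 3*(35) = -8; iterating: f(3)=-8, f(4)=-119, f(5)=-140, f(6)=-521, f(7)=-1298, f(8)=-3281, f(9)=-8738, f(10)=-22475, f(11)=-58532, f(12)=-152171, f(13)=-395192, f(14)=-1027301, f(15)=-2669390, f(16)=-6936869, f(17)=-18026942, f(18)=-46845719; answer -46845719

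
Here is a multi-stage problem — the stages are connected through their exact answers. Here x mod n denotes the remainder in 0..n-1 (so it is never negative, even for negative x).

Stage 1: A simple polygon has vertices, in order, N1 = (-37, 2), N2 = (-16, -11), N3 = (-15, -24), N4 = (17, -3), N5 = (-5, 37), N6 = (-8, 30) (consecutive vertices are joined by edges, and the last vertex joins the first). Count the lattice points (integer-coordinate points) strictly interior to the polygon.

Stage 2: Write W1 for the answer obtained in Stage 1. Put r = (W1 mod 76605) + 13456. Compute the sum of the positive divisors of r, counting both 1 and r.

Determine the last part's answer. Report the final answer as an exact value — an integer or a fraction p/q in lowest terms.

28020

Stage 1: cross terms: (-37*-11 - -16*2)=439, (-16*-24 - -15*-11)=219, (-15*-3 - 17*-24)=453, (17*37 - -5*-3)=614, (-5*30 - -8*37)=146, (-8*2 - -37*30)=1094; twice the area = |2965| = 2965; area = 2965/2; boundary points = 1 + 1 + 1 + 2 + 1 + 1 = 7; strictly interior points = area - boundary/2 + 1 = 1480; answer 1480
Stage 2: W1 = 1480; r = 14936; 14936 = 2^3 * 1867; sigma = (1 + 2 + 4 + 8) * (1 + 1867) = 15 * 1868 = 28020; answer 28020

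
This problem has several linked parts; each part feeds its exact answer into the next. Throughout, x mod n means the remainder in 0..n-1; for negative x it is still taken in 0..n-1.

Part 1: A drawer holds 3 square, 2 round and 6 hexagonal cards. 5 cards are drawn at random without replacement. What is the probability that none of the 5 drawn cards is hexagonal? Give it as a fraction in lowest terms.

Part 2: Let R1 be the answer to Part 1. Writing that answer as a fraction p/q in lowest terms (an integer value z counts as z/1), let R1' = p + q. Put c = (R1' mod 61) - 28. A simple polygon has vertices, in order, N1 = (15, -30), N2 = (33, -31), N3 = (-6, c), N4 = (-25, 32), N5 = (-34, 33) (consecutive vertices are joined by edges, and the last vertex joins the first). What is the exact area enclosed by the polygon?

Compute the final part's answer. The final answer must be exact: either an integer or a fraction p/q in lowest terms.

1399/2

Part 1: total draws C(11,5) = 462; favorable C(5,5) = 1; P = 1/462; answer 1/462
Part 2: R1 = 1/462; threaded value p + q = 463; c = 8; cross terms: (15*-31 - 33*-30)=525, (33*8 - -6*-31)=78, (-6*32 - -25*8)=8, (-25*33 - -34*32)=263, (-34*-30 - 15*33)=525; twice the area = |1399| = 1399; area = 1399/2; answer 1399/2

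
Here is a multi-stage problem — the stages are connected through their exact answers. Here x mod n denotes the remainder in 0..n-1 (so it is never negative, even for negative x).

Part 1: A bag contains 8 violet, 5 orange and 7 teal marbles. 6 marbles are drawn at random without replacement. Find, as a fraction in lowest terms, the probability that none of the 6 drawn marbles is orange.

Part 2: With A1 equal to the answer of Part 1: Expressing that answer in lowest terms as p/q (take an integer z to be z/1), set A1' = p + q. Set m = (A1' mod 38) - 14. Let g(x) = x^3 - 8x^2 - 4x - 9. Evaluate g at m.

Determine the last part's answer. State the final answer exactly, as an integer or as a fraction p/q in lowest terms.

-14

Part 1: total draws C(20,6) = 38760; favorable C(15,6) = 5005; P = 1001/7752; answer 1001/7752
Part 2: A1 = 1001/7752; threaded value p + q = 8753; m = -1; 1*(-1)^3 - 8*(-1)^2 - 4*(-1)^1 - 9 = (-1) + (-8) + (4) + (-9) = -14; answer -14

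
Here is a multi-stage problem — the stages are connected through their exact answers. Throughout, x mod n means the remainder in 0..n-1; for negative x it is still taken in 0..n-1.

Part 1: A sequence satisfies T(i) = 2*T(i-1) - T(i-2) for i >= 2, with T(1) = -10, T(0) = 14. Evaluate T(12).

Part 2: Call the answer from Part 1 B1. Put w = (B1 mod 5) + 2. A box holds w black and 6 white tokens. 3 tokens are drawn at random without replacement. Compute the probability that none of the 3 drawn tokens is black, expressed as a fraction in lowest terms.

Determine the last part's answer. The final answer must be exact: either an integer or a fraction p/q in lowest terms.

5/21

Part 1: T(2) = 2*(-10) - 1*(14) = -34; iterating: T(2)=-34, T(3)=-58, T(4)=-82, T(5)=-106, T(6)=-130, T(7)=-154, T(8)=-178, T(9)=-202, T(10)=-226, T(11)=-250, T(12)=-274; answer -274
Part 2: B1 = -274; w = 3; total draws C(9,3) = 84; favorable C(6,3) = 20; P = 5/21; answer 5/21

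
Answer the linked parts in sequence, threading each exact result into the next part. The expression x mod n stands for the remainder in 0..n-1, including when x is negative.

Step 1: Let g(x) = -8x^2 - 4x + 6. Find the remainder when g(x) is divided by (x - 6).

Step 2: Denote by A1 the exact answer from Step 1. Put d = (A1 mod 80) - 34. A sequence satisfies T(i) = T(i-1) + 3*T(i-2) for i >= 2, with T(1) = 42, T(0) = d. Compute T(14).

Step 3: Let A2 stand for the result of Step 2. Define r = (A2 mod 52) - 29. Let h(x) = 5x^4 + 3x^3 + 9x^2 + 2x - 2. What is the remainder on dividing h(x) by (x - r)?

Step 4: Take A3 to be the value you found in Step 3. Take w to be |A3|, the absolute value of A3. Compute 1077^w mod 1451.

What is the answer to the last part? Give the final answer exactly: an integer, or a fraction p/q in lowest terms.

450

Step 1: remainder = value at the root: -8*(6)^2 - 4*(6)^1 + 6 = (-288) + (-24) + (6) = -306; answer -306
Step 2: A1 = -306; d = -20; T(2) = 1*(42) + 3*(-20) = -18; iterating: T(2)=-18, T(3)=108, T(4)=54, T(5)=378, T(6)=540, T(7)=1674, T(8)=3294, T(9)=8316, T(10)=18198, T(11)=43146, T(12)=97740, T(13)=227178, T(14)=520398; answer 520398
Step 3: A2 = 520398; r = 5; remainder = value at the root: 5*(5)^4 + 3*(5)^3 + 9*(5)^2 + 2*(5)^1 - 2 = (3125) + (375) + (225) + (10) + (-2) = 3733; answer 3733
Step 4: A3 = 3733; w = 3733; squarings mod 1451: 1077^1=1077, 1077^2=580, 1077^4=1219, 1077^8=137, 1077^16=1357, 1077^32=130, 1077^64=939, 1077^128=964, 1077^256=656, 1077^512=840, 1077^1024=414, 1077^2048=178; 1077^3733 = 1077^1 * 1077^4 * 1077^16 * 1077^128 * 1077^512 * 1077^1024 * 1077^2048 = 450 (mod 1451); answer 450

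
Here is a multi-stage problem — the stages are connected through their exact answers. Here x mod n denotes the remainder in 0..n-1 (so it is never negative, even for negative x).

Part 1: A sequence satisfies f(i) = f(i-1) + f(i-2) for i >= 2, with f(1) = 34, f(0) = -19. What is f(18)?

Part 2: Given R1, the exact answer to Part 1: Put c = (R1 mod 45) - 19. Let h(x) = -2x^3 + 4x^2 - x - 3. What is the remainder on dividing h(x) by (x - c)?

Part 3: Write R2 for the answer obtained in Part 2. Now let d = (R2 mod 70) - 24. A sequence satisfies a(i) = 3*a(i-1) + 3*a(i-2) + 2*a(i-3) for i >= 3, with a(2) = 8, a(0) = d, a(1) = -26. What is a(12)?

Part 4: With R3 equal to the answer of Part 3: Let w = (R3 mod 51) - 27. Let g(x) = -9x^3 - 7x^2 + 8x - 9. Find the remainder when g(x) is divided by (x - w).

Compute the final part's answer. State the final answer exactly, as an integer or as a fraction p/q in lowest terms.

Part 1: f(2) = 1*(34) + 1*(-19) = 15; iterating: f(2)=15, f(3)=49, f(4)=64, f(5)=113, f(6)=177, f(7)=290, f(8)=467, f(9)=757, f(10)=1224, f(11)=1981, f(12)=3205, f(13)=5186, f(14)=8391, f(15)=13577, f(16)=21968, f(17)=35545, f(18)=57513; answer 57513
Part 2: R1 = 57513; c = -16; remainder = value at the root: -2*(-16)^3 + 4*(-16)^2 - 1*(-16)^1 - 3 = (8192) + (1024) + (16) + (-3) = 9229; answer 9229
Part 3: R2 = 9229; d = 35; a(3) = 3*(8) + 3*(-26) + 2*(35) = 16; iterating: a(3)=16, a(4)=20, a(5)=124, a(6)=464, a(7)=1804, a(8)=7052, a(9)=27496, a(10)=107252, a(11)=418348, a(12)=1631792; answer 1631792
Part 4: R3 = 1631792; w = 20; remainder = value at the root: -9*(20)^3 - 7*(20)^2 + 8*(20)^1 - 9 = (-72000) + (-2800) + (160) + (-9) = -74649; answer -74649

-74649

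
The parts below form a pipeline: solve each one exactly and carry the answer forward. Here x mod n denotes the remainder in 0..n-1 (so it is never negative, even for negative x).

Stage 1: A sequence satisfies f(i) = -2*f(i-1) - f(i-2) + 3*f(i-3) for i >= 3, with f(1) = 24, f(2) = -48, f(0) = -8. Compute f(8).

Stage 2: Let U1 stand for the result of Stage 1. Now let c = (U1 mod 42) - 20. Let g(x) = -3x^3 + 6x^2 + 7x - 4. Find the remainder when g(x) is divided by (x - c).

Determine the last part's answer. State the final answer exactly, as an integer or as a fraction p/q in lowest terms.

Stage 1: f(3) = -2*(-48) - 1*(24) + 3*(-8) = 48; iterating: f(3)=48, f(4)=24, f(5)=-240, f(6)=600, f(7)=-888, f(8)=456; answer 456
Stage 2: U1 = 456; c = 16; remainder = value at the root: -3*(16)^3 + 6*(16)^2 + 7*(16)^1 - 4 = (-12288) + (1536) + (112) + (-4) = -10644; answer -10644

-10644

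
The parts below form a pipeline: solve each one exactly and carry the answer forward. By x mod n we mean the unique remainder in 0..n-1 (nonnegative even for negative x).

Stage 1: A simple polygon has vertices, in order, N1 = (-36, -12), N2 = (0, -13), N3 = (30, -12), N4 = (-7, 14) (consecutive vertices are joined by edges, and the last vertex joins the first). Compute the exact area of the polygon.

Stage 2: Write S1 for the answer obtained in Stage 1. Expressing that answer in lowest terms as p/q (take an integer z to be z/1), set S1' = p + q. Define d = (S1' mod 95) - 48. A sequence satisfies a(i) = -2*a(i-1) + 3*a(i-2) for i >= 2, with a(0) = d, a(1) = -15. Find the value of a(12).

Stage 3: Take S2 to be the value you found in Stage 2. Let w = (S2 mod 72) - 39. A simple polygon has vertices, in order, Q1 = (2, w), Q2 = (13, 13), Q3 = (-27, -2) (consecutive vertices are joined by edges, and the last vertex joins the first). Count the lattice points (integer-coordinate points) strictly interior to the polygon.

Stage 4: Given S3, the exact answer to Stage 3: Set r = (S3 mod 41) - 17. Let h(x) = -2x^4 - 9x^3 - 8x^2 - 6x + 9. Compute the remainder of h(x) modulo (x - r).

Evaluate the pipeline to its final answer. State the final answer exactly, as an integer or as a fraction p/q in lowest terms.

-2056

Stage 1: cross terms: (-36*-13 - 0*-12)=468, (0*-12 - 30*-13)=390, (30*14 - -7*-12)=336, (-7*-12 - -36*14)=588; twice the area = |1782| = 1782; area = 891; answer 891
Stage 2: S1 = 891; threaded value p + q = 892; d = -11; a(2) = -2*(-15) + 3*(-11) = -3; iterating: a(2)=-3, a(3)=-39, a(4)=69, a(5)=-255, a(6)=717, a(7)=-2199, a(8)=6549, a(9)=-19695, a(10)=59037, a(11)=-177159, a(12)=531429; answer 531429
Stage 3: S2 = 531429; w = 30; cross terms: (2*13 - 13*30)=-364, (13*-2 - -27*13)=325, (-27*30 - 2*-2)=-806; twice the area = |-845| = 845; area = 845/2; boundary points = 1 + 5 + 1 = 7; strictly interior points = area - boundary/2 + 1 = 420; answer 420
Stage 4: S3 = 420; r = -7; remainder = value at the root: -2*(-7)^4 - 9*(-7)^3 - 8*(-7)^2 - 6*(-7)^1 + 9 = (-4802) + (3087) + (-392) + (42) + (9) = -2056; answer -2056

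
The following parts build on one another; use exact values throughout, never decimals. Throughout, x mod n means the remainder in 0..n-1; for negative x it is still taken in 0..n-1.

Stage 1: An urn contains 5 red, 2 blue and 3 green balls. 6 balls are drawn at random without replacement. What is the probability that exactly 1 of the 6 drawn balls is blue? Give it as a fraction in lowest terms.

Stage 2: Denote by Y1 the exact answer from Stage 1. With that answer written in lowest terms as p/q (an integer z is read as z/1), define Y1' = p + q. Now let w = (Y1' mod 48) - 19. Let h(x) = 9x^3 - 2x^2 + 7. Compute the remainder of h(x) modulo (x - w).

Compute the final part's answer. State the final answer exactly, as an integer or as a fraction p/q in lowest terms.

Stage 1: total draws C(10,6) = 210; favorable C(2,1)*C(8,5) = 112; P = 8/15; answer 8/15
Stage 2: Y1 = 8/15; threaded value p + q = 23; w = 4; remainder = value at the root: 9*(4)^3 - 2*(4)^2 + 7 = (576) + (-32) + (7) = 551; answer 551

551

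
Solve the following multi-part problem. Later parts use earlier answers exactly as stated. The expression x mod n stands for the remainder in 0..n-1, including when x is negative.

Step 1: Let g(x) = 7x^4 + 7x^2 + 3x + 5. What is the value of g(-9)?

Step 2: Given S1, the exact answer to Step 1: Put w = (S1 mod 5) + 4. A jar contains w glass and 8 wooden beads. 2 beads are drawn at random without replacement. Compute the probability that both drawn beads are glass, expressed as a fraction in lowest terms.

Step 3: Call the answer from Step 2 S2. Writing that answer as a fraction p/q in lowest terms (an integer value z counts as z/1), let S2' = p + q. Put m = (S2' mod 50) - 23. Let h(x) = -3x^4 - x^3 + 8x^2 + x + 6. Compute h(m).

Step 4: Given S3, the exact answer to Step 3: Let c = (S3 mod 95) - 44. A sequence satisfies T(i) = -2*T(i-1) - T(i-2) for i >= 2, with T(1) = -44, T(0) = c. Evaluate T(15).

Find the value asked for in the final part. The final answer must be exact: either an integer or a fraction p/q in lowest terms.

-702

Step 1: 7*(-9)^4 + 7*(-9)^2 + 3*(-9)^1 + 5 = (45927) + (567) + (-27) + (5) = 46472; answer 46472
Step 2: S1 = 46472; w = 6; total draws C(14,2) = 91; favorable C(6,2) = 15; P = 15/91; answer 15/91
Step 3: S2 = 15/91; threaded value p + q = 106; m = -17; -3*(-17)^4 - 1*(-17)^3 + 8*(-17)^2 + 1*(-17)^1 + 6 = (-250563) + (4913) + (2312) + (-17) + (6) = -243349; answer -243349
Step 4: S3 = -243349; c = -3; T(2) = -2*(-44) - 1*(-3) = 91; iterating: T(2)=91, T(3)=-138, T(4)=185, T(5)=-232, T(6)=279, T(7)=-326, T(8)=373, T(9)=-420, T(10)=467, T(11)=-514, T(12)=561, T(13)=-608, T(14)=655, T(15)=-702; answer -702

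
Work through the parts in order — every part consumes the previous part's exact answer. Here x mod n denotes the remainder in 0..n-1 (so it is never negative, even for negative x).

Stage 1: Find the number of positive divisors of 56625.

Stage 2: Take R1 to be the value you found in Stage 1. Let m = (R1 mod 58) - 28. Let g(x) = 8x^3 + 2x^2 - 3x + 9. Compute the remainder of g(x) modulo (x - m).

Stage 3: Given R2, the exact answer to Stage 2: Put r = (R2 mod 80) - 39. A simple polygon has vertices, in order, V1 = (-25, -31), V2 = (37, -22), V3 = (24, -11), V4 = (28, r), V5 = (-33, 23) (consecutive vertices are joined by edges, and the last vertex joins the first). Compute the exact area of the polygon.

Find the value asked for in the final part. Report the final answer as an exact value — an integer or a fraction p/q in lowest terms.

1899

Stage 1: 56625 = 3 * 5^3 * 151; number of divisors = (1+1) * (3+1) * (1+1) = 16; answer 16
Stage 2: R1 = 16; m = -12; remainder = value at the root: 8*(-12)^3 + 2*(-12)^2 - 3*(-12)^1 + 9 = (-13824) + (288) + (36) + (9) = -13491; answer -13491
Stage 3: R2 = -13491; r = -10; cross terms: (-25*-22 - 37*-31)=1697, (37*-11 - 24*-22)=121, (24*-10 - 28*-11)=68, (28*23 - -33*-10)=314, (-33*-31 - -25*23)=1598; twice the area = |3798| = 3798; area = 1899; answer 1899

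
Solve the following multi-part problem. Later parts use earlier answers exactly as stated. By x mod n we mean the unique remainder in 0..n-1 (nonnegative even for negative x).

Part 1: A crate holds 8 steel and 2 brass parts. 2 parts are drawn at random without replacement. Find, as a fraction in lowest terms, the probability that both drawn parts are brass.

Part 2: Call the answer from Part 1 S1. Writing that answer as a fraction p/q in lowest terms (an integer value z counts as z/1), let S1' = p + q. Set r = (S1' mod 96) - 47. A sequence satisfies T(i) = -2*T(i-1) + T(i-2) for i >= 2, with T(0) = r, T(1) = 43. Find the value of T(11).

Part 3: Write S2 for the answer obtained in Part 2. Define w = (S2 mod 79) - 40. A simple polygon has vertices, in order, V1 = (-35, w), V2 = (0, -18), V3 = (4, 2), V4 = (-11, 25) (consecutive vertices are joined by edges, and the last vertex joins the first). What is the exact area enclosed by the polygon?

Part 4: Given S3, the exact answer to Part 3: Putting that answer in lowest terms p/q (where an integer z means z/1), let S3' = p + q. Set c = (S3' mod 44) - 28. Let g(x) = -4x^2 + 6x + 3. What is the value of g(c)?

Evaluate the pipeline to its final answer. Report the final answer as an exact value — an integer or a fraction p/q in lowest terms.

Part 1: total draws C(10,2) = 45; favorable C(2,2) = 1; P = 1/45; answer 1/45
Part 2: S1 = 1/45; threaded value p + q = 46; r = -1; T(2) = -2*(43) + 1*(-1) = -87; iterating: T(2)=-87, T(3)=217, T(4)=-521, T(5)=1259, T(6)=-3039, T(7)=7337, T(8)=-17713, T(9)=42763, T(10)=-103239, T(11)=249241; answer 249241
Part 3: S2 = 249241; w = 35; cross terms: (-35*-18 - 0*35)=630, (0*2 - 4*-18)=72, (4*25 - -11*2)=122, (-11*35 - -35*25)=490; twice the area = |1314| = 1314; area = 657; answer 657
Part 4: S3 = 657; threaded value p + q = 658; c = 14; -4*(14)^2 + 6*(14)^1 + 3 = (-784) + (84) + (3) = -697; answer -697

-697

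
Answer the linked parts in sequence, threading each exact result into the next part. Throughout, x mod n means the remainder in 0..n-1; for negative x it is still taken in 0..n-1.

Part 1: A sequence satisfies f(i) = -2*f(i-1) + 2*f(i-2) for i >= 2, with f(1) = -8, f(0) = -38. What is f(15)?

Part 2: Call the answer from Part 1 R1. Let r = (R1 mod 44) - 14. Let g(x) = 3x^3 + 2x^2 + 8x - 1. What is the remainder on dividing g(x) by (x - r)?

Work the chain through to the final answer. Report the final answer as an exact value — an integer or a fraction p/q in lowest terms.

8735

Part 1: f(2) = -2*(-8) + 2*(-38) = -60; iterating: f(2)=-60, f(3)=104, f(4)=-328, f(5)=864, f(6)=-2384, f(7)=6496, f(8)=-17760, f(9)=48512, f(10)=-132544, f(11)=362112, f(12)=-989312, f(13)=2702848, f(14)=-7384320, f(15)=20174336; answer 20174336
Part 2: R1 = 20174336; r = 14; remainder = value at the root: 3*(14)^3 + 2*(14)^2 + 8*(14)^1 - 1 = (8232) + (392) + (112) + (-1) = 8735; answer 8735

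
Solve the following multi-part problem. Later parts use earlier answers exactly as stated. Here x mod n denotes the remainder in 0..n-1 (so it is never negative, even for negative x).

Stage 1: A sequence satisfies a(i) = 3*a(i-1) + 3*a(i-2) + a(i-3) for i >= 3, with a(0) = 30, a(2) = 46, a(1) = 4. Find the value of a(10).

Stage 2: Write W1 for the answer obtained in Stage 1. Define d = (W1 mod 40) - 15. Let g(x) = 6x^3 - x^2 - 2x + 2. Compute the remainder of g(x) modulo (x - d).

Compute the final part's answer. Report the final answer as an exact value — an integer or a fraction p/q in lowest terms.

Stage 1: a(3) = 3*(46) + 3*(4) + 1*(30) = 180; iterating: a(3)=180, a(4)=682, a(5)=2632, a(6)=10122, a(7)=38944, a(8)=149830, a(9)=576444, a(10)=2217766; answer 2217766
Stage 2: W1 = 2217766; d = -9; remainder = value at the root: 6*(-9)^3 - 1*(-9)^2 - 2*(-9)^1 + 2 = (-4374) + (-81) + (18) + (2) = -4435; answer -4435

-4435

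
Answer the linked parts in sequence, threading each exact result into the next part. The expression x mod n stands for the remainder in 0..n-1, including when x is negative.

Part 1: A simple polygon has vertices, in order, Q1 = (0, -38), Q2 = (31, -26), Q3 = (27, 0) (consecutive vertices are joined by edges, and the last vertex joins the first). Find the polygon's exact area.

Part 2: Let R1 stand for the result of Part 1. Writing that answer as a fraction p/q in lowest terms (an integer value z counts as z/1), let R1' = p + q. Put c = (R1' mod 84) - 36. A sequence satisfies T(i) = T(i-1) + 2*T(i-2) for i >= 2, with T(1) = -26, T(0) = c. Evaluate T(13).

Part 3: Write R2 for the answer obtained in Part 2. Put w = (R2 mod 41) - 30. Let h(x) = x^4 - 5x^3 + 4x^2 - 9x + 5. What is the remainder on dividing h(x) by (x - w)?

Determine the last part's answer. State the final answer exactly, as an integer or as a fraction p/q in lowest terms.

-4

Part 1: cross terms: (0*-26 - 31*-38)=1178, (31*0 - 27*-26)=702, (27*-38 - 0*0)=-1026; twice the area = |854| = 854; area = 427; answer 427
Part 2: R1 = 427; threaded value p + q = 428; c = -28; T(2) = 1*(-26) + 2*(-28) = -82; iterating: T(2)=-82, T(3)=-134, T(4)=-298, T(5)=-566, T(6)=-1162, T(7)=-2294, T(8)=-4618, T(9)=-9206, T(10)=-18442, T(11)=-36854, T(12)=-73738, T(13)=-147446; answer -147446
Part 3: R2 = -147446; w = 1; remainder = value at the root: 1*(1)^4 - 5*(1)^3 + 4*(1)^2 - 9*(1)^1 + 5 = (1) + (-5) + (4) + (-9) + (5) = -4; answer -4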